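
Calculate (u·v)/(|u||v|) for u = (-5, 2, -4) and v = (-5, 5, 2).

With u = (-5, 2, -4), v = (-5, 5, 2):
u·v = (-5)·(-5) + 2·5 + (-4)·2 = 25 + 10 + (-8) = 27.
|u| = √((-5)² + 2² + (-4)²) = √45, |v| = √((-5)² + 5² + 2²) = √54, so |u||v| = √(45·54) = √2430.
cos θ = (u·v)/(|u||v|) = 27/√2430 ≈ 0.5477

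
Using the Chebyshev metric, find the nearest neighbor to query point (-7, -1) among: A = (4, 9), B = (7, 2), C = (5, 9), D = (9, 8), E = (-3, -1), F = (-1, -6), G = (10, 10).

Distances: d(A) = 11, d(B) = 14, d(C) = 12, d(D) = 16, d(E) = 4, d(F) = 6, d(G) = 17. Nearest: E = (-3, -1) with distance 4.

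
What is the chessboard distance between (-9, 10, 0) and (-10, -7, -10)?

max(|x_i - y_i|) = max(|-9 - (-10)|, |10 - (-7)|, |0 - (-10)|) = max(1, 17, 10) = 17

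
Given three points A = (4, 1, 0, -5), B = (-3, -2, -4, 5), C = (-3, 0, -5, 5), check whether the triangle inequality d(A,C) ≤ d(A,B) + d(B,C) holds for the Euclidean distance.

d(A,B) = √(7² + 3² + 4² + 10²) = √174 ≈ 13.1909, d(B,C) = √(0² + 2² + 1² + 0²) = √5 ≈ 2.2361, d(A,C) = √(7² + 1² + 5² + 10²) = √175 ≈ 13.2288.
d(A,C) ≈ 13.2288 ≤ 13.1909 + 2.2361 = 15.427. Triangle inequality is satisfied.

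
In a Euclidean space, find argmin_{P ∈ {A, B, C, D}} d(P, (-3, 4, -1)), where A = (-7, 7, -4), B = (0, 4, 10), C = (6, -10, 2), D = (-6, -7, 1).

Distances: d(A) ≈ 5.831, d(B) ≈ 11.4018, d(C) ≈ 16.9115, d(D) ≈ 11.5758. Nearest: A = (-7, 7, -4) with distance 5.831.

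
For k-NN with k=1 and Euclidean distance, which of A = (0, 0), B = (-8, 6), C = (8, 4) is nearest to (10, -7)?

Distances: d(A) ≈ 12.2066, d(B) ≈ 22.2036, d(C) ≈ 11.1803. Nearest: C = (8, 4) with distance 11.1803.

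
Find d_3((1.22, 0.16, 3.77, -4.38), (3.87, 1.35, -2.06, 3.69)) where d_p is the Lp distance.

(Σ|x_i - y_i|^3)^(1/3) = (|1.22 - 3.87|^3 + |0.16 - 1.35|^3 + |3.77 - (-2.06)|^3 + |-4.38 - 3.69|^3)^(1/3)
= (2.65^3 + 1.19^3 + 5.83^3 + 8.07^3)^(1/3) ≈ (18.6096 + 1.6852 + 198.1553 + 525.5579)^(1/3) = (744.008)^(1/3) ≈ 9.0613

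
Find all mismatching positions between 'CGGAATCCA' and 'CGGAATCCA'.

Differing positions: none. Hamming distance = 0.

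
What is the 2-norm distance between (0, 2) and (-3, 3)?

(Σ|x_i - y_i|^2)^(1/2) = (|0 - (-3)|^2 + |2 - 3|^2)^(1/2)
= (3^2 + 1^2)^(1/2) = (9 + 1)^(1/2) = (10)^(1/2) ≈ 3.1623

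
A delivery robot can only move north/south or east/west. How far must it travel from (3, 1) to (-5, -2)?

Σ|x_i - y_i| = |3 - (-5)| + |1 - (-2)| = 8 + 3 = 11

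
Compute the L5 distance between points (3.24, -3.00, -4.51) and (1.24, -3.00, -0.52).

(Σ|x_i - y_i|^5)^(1/5) = (|3.24 - 1.24|^5 + |-3 - (-3)|^5 + |-4.51 - (-0.52)|^5)^(1/5)
= (2^5 + 0^5 + 3.99^5)^(1/5) ≈ (32 + 0 + 1011.2638)^(1/5) = (1043.2638)^(1/5) ≈ 4.0149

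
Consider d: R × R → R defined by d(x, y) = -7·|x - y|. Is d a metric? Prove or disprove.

No. With c = -7 < 0, d fails non-negativity: d(4, 6) = -7·|4 - 6| = -7·2 = -14 < 0.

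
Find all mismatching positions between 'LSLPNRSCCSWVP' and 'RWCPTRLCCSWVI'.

Differing positions: 1, 2, 3, 5, 7, 13. Hamming distance = 6.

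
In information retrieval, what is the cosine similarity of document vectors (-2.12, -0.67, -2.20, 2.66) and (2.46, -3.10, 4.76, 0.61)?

With u = (-2.12, -0.67, -2.20, 2.66), v = (2.46, -3.10, 4.76, 0.61):
u·v = (-2.12)·2.46 + (-0.67)·(-3.1) + (-2.2)·4.76 + 2.66·0.61 = (-5.2152) + 2.077 + (-10.472) + 1.6226 = -11.9876.
|u| = √((-2.12)² + (-0.67)² + (-2.2)² + 2.66²) = √(4.4944 + 0.4489 + 4.84 + 7.0756) = √16.8589, |v| = √(2.46² + (-3.1)² + 4.76² + 0.61²) = √(6.0516 + 9.61 + 22.6576 + 0.3721) = √38.6913.
cos θ = (u·v)/(|u||v|) = -11.9876/(√16.8589·√38.6913) ≈ -0.4694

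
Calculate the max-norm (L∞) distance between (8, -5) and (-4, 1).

max(|x_i - y_i|) = max(|8 - (-4)|, |-5 - 1|) = max(12, 6) = 12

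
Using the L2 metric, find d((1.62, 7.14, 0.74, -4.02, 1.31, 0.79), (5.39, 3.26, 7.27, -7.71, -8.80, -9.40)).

√(Σ(x_i - y_i)²) = √((1.62 - 5.39)² + (7.14 - 3.26)² + (0.74 - 7.27)² + (-4.02 - (-7.71))² + (1.31 - (-8.8))² + (0.79 - (-9.4))²)
= √((-3.77)² + 3.88² + (-6.53)² + 3.69² + 10.11² + 10.19²) = √(14.2129 + 15.0544 + 42.6409 + 13.6161 + 102.2121 + 103.8361) = √291.5725 ≈ 17.0755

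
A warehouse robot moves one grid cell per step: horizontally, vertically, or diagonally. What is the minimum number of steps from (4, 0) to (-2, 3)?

max(|x_i - y_i|) = max(|4 - (-2)|, |0 - 3|) = max(6, 3) = 6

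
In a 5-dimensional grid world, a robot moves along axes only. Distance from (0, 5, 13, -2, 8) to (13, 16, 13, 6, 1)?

Σ|x_i - y_i| = |0 - 13| + |5 - 16| + |13 - 13| + |-2 - 6| + |8 - 1| = 13 + 11 + 0 + 8 + 7 = 39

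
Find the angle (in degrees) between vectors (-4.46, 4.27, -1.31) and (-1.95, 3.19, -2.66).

With u = (-4.46, 4.27, -1.31), v = (-1.95, 3.19, -2.66):
u·v = (-4.46)·(-1.95) + 4.27·3.19 + (-1.31)·(-2.66) = 8.697 + 13.6213 + 3.4846 = 25.8029.
|u| = √((-4.46)² + 4.27² + (-1.31)²) = √(19.8916 + 18.2329 + 1.7161) = √39.8406, |v| = √((-1.95)² + 3.19² + (-2.66)²) = √(3.8025 + 10.1761 + 7.0756) = √21.0542.
cos θ = (u·v)/(|u||v|) = 25.8029/(√39.8406·√21.0542) ≈ 0.890915
θ = arccos(0.890915) ≈ 27.01°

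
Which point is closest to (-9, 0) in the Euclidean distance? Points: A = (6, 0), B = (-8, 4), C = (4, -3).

Distances: d(A) = 15, d(B) ≈ 4.1231, d(C) ≈ 13.3417. Nearest: B = (-8, 4) with distance 4.1231.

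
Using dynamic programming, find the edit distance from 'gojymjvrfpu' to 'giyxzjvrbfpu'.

Let D[i][j] be the edit distance between the first i characters of 'gojymjvrfpu' and the first j characters of 'giyxzjvrbfpu', with D[i][0] = i, D[0][j] = j, and D[i][j] = D[i-1][j-1] if the characters match, else 1 + min(D[i-1][j], D[i][j-1], D[i-1][j-1]). Filling the table (rows: prefixes of 'gojymjvrfpu', columns: prefixes of 'giyxzjvrbfpu'):
     ε  g  i  y  x  z  j  v  r  b  f  p  u
  ε  0  1  2  3  4  5  6  7  8  9 10 11 12
  g  1  0  1  2  3  4  5  6  7  8  9 10 11
  o  2  1  1  2  3  4  5  6  7  8  9 10 11
  j  3  2  2  2  3  4  4  5  6  7  8  9 10
  y  4  3  3  2  3  4  5  5  6  7  8  9 10
  m  5  4  4  3  3  4  5  6  6  7  8  9 10
  j  6  5  5  4  4  4  4  5  6  7  8  9 10
  v  7  6  6  5  5  5  5  4  5  6  7  8  9
  r  8  7  7  6  6  6  6  5  4  5  6  7  8
  f  9  8  8  7  7  7  7  6  5  5  5  6  7
  p 10  9  9  8  8  8  8  7  6  6  6  5  6
  u 11 10 10  9  9  9  9  8  7  7  7  6  5
The bottom-right entry gives D[11][12] = 5, so no sequence of fewer than 5 edits works. Backtracking through the table gives one optimal edit sequence (5 edits):
  gojymjvrfpu → gijymjvrfpu (sub o→i @2)
  gijymjvrfpu → giyymjvrfpu (sub j→y @3)
  giyymjvrfpu → giyxmjvrfpu (sub y→x @4)
  giyxmjvrfpu → giyxzjvrfpu (sub m→z @5)
  giyxzjvrfpu → giyxzjvrbfpu (ins b @9)
Edit distance = 5.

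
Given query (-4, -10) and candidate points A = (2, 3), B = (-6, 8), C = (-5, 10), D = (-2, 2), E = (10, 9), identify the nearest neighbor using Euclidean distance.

Distances: d(A) ≈ 14.3178, d(B) ≈ 18.1108, d(C) ≈ 20.025, d(D) ≈ 12.1655, d(E) ≈ 23.6008. Nearest: D = (-2, 2) with distance 12.1655.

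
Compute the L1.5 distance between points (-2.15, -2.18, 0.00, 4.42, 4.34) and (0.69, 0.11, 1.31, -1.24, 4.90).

(Σ|x_i - y_i|^1.5)^(1/1.5) = (|-2.15 - 0.69|^1.5 + |-2.18 - 0.11|^1.5 + |0 - 1.31|^1.5 + |4.42 - (-1.24)|^1.5 + |4.34 - 4.9|^1.5)^(1/1.5)
= (2.84^1.5 + 2.29^1.5 + 1.31^1.5 + 5.66^1.5 + 0.56^1.5)^(1/1.5) ≈ (4.7861 + 3.4654 + 1.4994 + 13.4656 + 0.4191)^(1/1.5) = (23.6356)^(1/1.5) ≈ 8.2359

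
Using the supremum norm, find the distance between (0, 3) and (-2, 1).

max(|x_i - y_i|) = max(|0 - (-2)|, |3 - 1|) = max(2, 2) = 2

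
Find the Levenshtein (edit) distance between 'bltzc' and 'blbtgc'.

Let D[i][j] be the edit distance between the first i characters of 'bltzc' and the first j characters of 'blbtgc', with D[i][0] = i, D[0][j] = j, and D[i][j] = D[i-1][j-1] if the characters match, else 1 + min(D[i-1][j], D[i][j-1], D[i-1][j-1]). Filling the table (rows: prefixes of 'bltzc', columns: prefixes of 'blbtgc'):
     ε  b  l  b  t  g  c
  ε  0  1  2  3  4  5  6
  b  1  0  1  2  3  4  5
  l  2  1  0  1  2  3  4
  t  3  2  1  1  1  2  3
  z  4  3  2  2  2  2  3
  c  5  4  3  3  3  3  2
The bottom-right entry gives D[5][6] = 2, so no sequence of fewer than 2 edits works. Backtracking through the table gives one optimal edit sequence (2 edits):
  bltzc → blbtzc (ins b @3)
  blbtzc → blbtgc (sub z→g @5)
Edit distance = 2.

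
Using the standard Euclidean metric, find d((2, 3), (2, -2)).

√(Σ(x_i - y_i)²) = √((2 - 2)² + (3 - (-2))²)
= √(0² + 5²) = √(0 + 25) = √25 = 5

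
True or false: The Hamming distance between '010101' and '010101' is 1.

Differing positions: none. Hamming distance = 0, so the claim that d_H = 1 is false.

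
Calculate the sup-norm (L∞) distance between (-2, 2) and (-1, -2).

max(|x_i - y_i|) = max(|-2 - (-1)|, |2 - (-2)|) = max(1, 4) = 4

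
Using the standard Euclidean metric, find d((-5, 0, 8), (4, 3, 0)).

√(Σ(x_i - y_i)²) = √((-5 - 4)² + (0 - 3)² + (8 - 0)²)
= √((-9)² + (-3)² + 8²) = √(81 + 9 + 64) = √154 ≈ 12.4097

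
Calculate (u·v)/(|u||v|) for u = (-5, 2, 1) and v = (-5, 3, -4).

With u = (-5, 2, 1), v = (-5, 3, -4):
u·v = (-5)·(-5) + 2·3 + 1·(-4) = 25 + 6 + (-4) = 27.
|u| = √((-5)² + 2² + 1²) = √30, |v| = √((-5)² + 3² + (-4)²) = √50, so |u||v| = √(30·50) = √1500.
cos θ = (u·v)/(|u||v|) = 27/√1500 ≈ 0.6971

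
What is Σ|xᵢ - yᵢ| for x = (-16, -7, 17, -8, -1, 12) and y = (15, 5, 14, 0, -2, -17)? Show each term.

Σ|x_i - y_i| = |-16 - 15| + |-7 - 5| + |17 - 14| + |-8 - 0| + |-1 - (-2)| + |12 - (-17)| = 31 + 12 + 3 + 8 + 1 + 29 = 84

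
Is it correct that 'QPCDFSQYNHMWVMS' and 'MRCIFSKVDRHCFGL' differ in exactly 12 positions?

Differing positions: 1, 2, 4, 7, 8, 9, 10, 11, 12, 13, 14, 15. Hamming distance = 12, so the claim is true.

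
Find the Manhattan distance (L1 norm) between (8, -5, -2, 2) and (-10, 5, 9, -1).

Σ|x_i - y_i| = |8 - (-10)| + |-5 - 5| + |-2 - 9| + |2 - (-1)| = 18 + 10 + 11 + 3 = 42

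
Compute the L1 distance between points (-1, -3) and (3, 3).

Σ|x_i - y_i| = |-1 - 3| + |-3 - 3| = 4 + 6 = 10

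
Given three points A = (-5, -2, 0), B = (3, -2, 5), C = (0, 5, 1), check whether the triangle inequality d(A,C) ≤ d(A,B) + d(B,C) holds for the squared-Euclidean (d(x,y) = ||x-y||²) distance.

d(A,B) = 8² + 0² + 5² = 89, d(B,C) = 3² + 7² + 4² = 74, d(A,C) = 5² + 7² + 1² = 75.
d(A,C) = 75 ≤ 89 + 74 = 163. Triangle inequality is satisfied.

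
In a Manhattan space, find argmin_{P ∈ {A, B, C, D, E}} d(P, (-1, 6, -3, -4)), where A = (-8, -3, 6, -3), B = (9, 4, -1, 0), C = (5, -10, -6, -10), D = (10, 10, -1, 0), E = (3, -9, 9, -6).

Distances: d(A) = 26, d(B) = 18, d(C) = 31, d(D) = 21, d(E) = 33. Nearest: B = (9, 4, -1, 0) with distance 18.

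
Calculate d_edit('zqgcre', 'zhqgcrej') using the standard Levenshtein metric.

Let D[i][j] be the edit distance between the first i characters of 'zqgcre' and the first j characters of 'zhqgcrej', with D[i][0] = i, D[0][j] = j, and D[i][j] = D[i-1][j-1] if the characters match, else 1 + min(D[i-1][j], D[i][j-1], D[i-1][j-1]). Filling the table (rows: prefixes of 'zqgcre', columns: prefixes of 'zhqgcrej'):
     ε  z  h  q  g  c  r  e  j
  ε  0  1  2  3  4  5  6  7  8
  z  1  0  1  2  3  4  5  6  7
  q  2  1  1  1  2  3  4  5  6
  g  3  2  2  2  1  2  3  4  5
  c  4  3  3  3  2  1  2  3  4
  r  5  4  4  4  3  2  1  2  3
  e  6  5  5  5  4  3  2  1  2
The bottom-right entry gives D[6][8] = 2, so no sequence of fewer than 2 edits works. Backtracking through the table gives one optimal edit sequence (2 edits):
  zqgcre → zhqgcre (ins h @2)
  zhqgcre → zhqgcrej (ins j @8)
Edit distance = 2.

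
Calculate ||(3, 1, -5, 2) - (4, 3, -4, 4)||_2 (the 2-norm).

(Σ|x_i - y_i|^2)^(1/2) = (|3 - 4|^2 + |1 - 3|^2 + |-5 - (-4)|^2 + |2 - 4|^2)^(1/2)
= (1^2 + 2^2 + 1^2 + 2^2)^(1/2) = (1 + 4 + 1 + 4)^(1/2) = (10)^(1/2) ≈ 3.1623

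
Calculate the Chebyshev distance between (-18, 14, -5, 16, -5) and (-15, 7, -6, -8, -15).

max(|x_i - y_i|) = max(|-18 - (-15)|, |14 - 7|, |-5 - (-6)|, |16 - (-8)|, |-5 - (-15)|) = max(3, 7, 1, 24, 10) = 24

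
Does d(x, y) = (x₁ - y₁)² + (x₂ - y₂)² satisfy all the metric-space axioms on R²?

No. The squared Euclidean distance fails the triangle inequality. Counterexample: x = (0, 0), y = (4, 5), z = (8, 10). d(x,z) = 8² + 10² = 164, but d(x,y) + d(y,z) = (4² + 5²) + (4² + 5²) = 41 + 41 = 82. Since 164 > 82, the triangle inequality is violated. (Note: √d, the ordinary Euclidean distance, IS a metric.)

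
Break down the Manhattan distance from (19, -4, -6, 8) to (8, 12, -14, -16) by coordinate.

Σ|x_i - y_i| = |19 - 8| + |-4 - 12| + |-6 - (-14)| + |8 - (-16)| = 11 + 16 + 8 + 24 = 59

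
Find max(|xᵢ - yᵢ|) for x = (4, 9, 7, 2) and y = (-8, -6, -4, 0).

max(|x_i - y_i|) = max(|4 - (-8)|, |9 - (-6)|, |7 - (-4)|, |2 - 0|) = max(12, 15, 11, 2) = 15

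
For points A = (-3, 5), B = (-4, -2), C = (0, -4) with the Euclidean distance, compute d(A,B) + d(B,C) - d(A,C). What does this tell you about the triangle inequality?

d(A,B) = √(1² + 7²) = √50 ≈ 7.0711, d(B,C) = √(4² + 2²) = √20 ≈ 4.4721, d(A,C) = √(3² + 9²) = √90 ≈ 9.4868.
d(A,B) + d(B,C) - d(A,C) = 7.0711 + 4.4721 - 9.4868 = 11.5432 - 9.4868 = 2.0564 (to 4 decimal places). This is ≥ 0, so the triangle inequality holds for these points.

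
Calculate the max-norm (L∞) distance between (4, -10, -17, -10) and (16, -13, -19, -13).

max(|x_i - y_i|) = max(|4 - 16|, |-10 - (-13)|, |-17 - (-19)|, |-10 - (-13)|) = max(12, 3, 2, 3) = 12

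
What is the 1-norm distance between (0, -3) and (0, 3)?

Σ|x_i - y_i| = |0 - 0| + |-3 - 3| = 0 + 6 = 6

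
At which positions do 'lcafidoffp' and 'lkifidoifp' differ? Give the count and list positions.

Differing positions: 2, 3, 8. Hamming distance = 3.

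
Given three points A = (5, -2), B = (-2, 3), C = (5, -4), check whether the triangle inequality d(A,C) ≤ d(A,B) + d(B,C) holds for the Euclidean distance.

d(A,B) = √(7² + 5²) = √74 ≈ 8.6023, d(B,C) = √(7² + 7²) = √98 ≈ 9.8995, d(A,C) = √(0² + 2²) = √4 = 2.
d(A,C) = 2 ≤ 8.6023 + 9.8995 = 18.5018. Triangle inequality is satisfied.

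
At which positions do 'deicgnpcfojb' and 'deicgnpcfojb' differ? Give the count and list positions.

Differing positions: none. Hamming distance = 0.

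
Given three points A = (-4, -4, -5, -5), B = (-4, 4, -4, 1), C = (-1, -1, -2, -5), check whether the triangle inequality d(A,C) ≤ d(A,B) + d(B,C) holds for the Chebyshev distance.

d(A,B) = max(0, 8, 1, 6) = 8, d(B,C) = max(3, 5, 2, 6) = 6, d(A,C) = max(3, 3, 3, 0) = 3.
d(A,C) = 3 ≤ 8 + 6 = 14. Triangle inequality is satisfied.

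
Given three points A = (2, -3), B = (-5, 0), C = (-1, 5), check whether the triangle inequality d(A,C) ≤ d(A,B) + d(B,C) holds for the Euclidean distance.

d(A,B) = √(7² + 3²) = √58 ≈ 7.6158, d(B,C) = √(4² + 5²) = √41 ≈ 6.4031, d(A,C) = √(3² + 8²) = √73 ≈ 8.544.
d(A,C) ≈ 8.544 ≤ 7.6158 + 6.4031 = 14.0189. Triangle inequality is satisfied.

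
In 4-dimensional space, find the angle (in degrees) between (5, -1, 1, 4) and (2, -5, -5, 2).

With u = (5, -1, 1, 4), v = (2, -5, -5, 2):
u·v = 5·2 + (-1)·(-5) + 1·(-5) + 4·2 = 10 + 5 + (-5) + 8 = 18.
|u| = √(5² + (-1)² + 1² + 4²) = √43, |v| = √(2² + (-5)² + (-5)² + 2²) = √58, so |u||v| = √(43·58) = √2494.
cos θ = (u·v)/(|u||v|) = 18/√2494 ≈ 0.360433
θ = arccos(0.360433) ≈ 68.87°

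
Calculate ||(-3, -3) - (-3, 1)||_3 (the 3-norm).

(Σ|x_i - y_i|^3)^(1/3) = (|-3 - (-3)|^3 + |-3 - 1|^3)^(1/3)
= (0^3 + 4^3)^(1/3) = (0 + 64)^(1/3) = (64)^(1/3) = 4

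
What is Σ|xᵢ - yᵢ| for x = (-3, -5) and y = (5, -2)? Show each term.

Σ|x_i - y_i| = |-3 - 5| + |-5 - (-2)| = 8 + 3 = 11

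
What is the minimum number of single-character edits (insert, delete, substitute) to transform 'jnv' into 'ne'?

Let D[i][j] be the edit distance between the first i characters of 'jnv' and the first j characters of 'ne', with D[i][0] = i, D[0][j] = j, and D[i][j] = D[i-1][j-1] if the characters match, else 1 + min(D[i-1][j], D[i][j-1], D[i-1][j-1]). Filling the table (rows: prefixes of 'jnv', columns: prefixes of 'ne'):
     ε  n  e
  ε  0  1  2
  j  1  1  2
  n  2  1  2
  v  3  2  2
The bottom-right entry gives D[3][2] = 2, so no sequence of fewer than 2 edits works. Backtracking through the table gives one optimal edit sequence (2 edits):
  jnv → nv (del j @1)
  nv → ne (sub v→e @2)
Edit distance = 2.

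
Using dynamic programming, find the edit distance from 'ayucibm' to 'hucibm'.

Let D[i][j] be the edit distance between the first i characters of 'ayucibm' and the first j characters of 'hucibm', with D[i][0] = i, D[0][j] = j, and D[i][j] = D[i-1][j-1] if the characters match, else 1 + min(D[i-1][j], D[i][j-1], D[i-1][j-1]). Filling the table (rows: prefixes of 'ayucibm', columns: prefixes of 'hucibm'):
     ε  h  u  c  i  b  m
  ε  0  1  2  3  4  5  6
  a  1  1  2  3  4  5  6
  y  2  2  2  3  4  5  6
  u  3  3  2  3  4  5  6
  c  4  4  3  2  3  4  5
  i  5  5  4  3  2  3  4
  b  6  6  5  4  3  2  3
  m  7  7  6  5  4  3  2
The bottom-right entry gives D[7][6] = 2, so no sequence of fewer than 2 edits works. Backtracking through the table gives one optimal edit sequence (2 edits):
  ayucibm → yucibm (del a @1)
  yucibm → hucibm (sub y→h @1)
Edit distance = 2.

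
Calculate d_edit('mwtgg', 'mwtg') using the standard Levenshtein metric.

Let D[i][j] be the edit distance between the first i characters of 'mwtgg' and the first j characters of 'mwtg', with D[i][0] = i, D[0][j] = j, and D[i][j] = D[i-1][j-1] if the characters match, else 1 + min(D[i-1][j], D[i][j-1], D[i-1][j-1]). Filling the table (rows: prefixes of 'mwtgg', columns: prefixes of 'mwtg'):
     ε  m  w  t  g
  ε  0  1  2  3  4
  m  1  0  1  2  3
  w  2  1  0  1  2
  t  3  2  1  0  1
  g  4  3  2  1  0
  g  5  4  3  2  1
The bottom-right entry gives D[5][4] = 1, so no sequence of fewer than 1 edit works. Backtracking through the table gives one optimal edit sequence (1 edit):
  mwtgg → mwtg (del g @4)
Edit distance = 1.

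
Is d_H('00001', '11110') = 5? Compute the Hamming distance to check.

Differing positions: 1, 2, 3, 4, 5. Hamming distance = 5, so the claim is true.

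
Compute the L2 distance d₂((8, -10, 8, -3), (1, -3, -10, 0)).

√(Σ(x_i - y_i)²) = √((8 - 1)² + (-10 - (-3))² + (8 - (-10))² + (-3 - 0)²)
= √(7² + (-7)² + 18² + (-3)²) = √(49 + 49 + 324 + 9) = √431 ≈ 20.7605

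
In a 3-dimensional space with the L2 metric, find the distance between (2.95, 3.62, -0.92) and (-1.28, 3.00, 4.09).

(Σ|x_i - y_i|^2)^(1/2) = (|2.95 - (-1.28)|^2 + |3.62 - 3|^2 + |-0.92 - 4.09|^2)^(1/2)
= (4.23^2 + 0.62^2 + 5.01^2)^(1/2) = (17.8929 + 0.3844 + 25.1001)^(1/2) = (43.3774)^(1/2) ≈ 6.5862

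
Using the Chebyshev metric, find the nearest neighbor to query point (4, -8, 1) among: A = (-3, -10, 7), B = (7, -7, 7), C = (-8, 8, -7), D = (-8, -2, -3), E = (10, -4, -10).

Distances: d(A) = 7, d(B) = 6, d(C) = 16, d(D) = 12, d(E) = 11. Nearest: B = (7, -7, 7) with distance 6.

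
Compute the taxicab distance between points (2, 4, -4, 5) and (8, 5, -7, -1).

Σ|x_i - y_i| = |2 - 8| + |4 - 5| + |-4 - (-7)| + |5 - (-1)| = 6 + 1 + 3 + 6 = 16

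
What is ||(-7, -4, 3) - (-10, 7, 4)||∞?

max(|x_i - y_i|) = max(|-7 - (-10)|, |-4 - 7|, |3 - 4|) = max(3, 11, 1) = 11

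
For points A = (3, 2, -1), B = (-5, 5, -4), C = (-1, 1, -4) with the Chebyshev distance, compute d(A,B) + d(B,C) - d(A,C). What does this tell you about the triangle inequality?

d(A,B) = max(8, 3, 3) = 8, d(B,C) = max(4, 4, 0) = 4, d(A,C) = max(4, 1, 3) = 4.
d(A,B) + d(B,C) - d(A,C) = 8 + 4 - 4 = 12 - 4 = 8. This is ≥ 0, so the triangle inequality holds for these points.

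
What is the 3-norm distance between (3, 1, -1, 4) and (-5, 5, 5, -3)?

(Σ|x_i - y_i|^3)^(1/3) = (|3 - (-5)|^3 + |1 - 5|^3 + |-1 - 5|^3 + |4 - (-3)|^3)^(1/3)
= (8^3 + 4^3 + 6^3 + 7^3)^(1/3) = (512 + 64 + 216 + 343)^(1/3) = (1135)^(1/3) ≈ 10.4311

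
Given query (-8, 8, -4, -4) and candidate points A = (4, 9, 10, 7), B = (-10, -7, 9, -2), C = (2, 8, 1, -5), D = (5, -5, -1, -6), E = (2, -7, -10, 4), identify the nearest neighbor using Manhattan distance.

Distances: d(A) = 38, d(B) = 32, d(C) = 16, d(D) = 31, d(E) = 39. Nearest: C = (2, 8, 1, -5) with distance 16.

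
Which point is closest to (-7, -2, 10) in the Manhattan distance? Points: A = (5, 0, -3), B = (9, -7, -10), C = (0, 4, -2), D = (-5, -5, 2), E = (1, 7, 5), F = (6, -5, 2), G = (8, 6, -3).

Distances: d(A) = 27, d(B) = 41, d(C) = 25, d(D) = 13, d(E) = 22, d(F) = 24, d(G) = 36. Nearest: D = (-5, -5, 2) with distance 13.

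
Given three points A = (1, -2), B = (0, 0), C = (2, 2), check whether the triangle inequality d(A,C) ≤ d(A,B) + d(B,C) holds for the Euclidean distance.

d(A,B) = √(1² + 2²) = √5 ≈ 2.2361, d(B,C) = √(2² + 2²) = √8 ≈ 2.8284, d(A,C) = √(1² + 4²) = √17 ≈ 4.1231.
d(A,C) ≈ 4.1231 ≤ 2.2361 + 2.8284 = 5.0645. Triangle inequality is satisfied.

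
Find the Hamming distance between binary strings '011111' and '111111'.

Differing positions: 1. Hamming distance = 1.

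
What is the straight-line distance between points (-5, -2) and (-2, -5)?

√(Σ(x_i - y_i)²) = √((-5 - (-2))² + (-2 - (-5))²)
= √((-3)² + 3²) = √(9 + 9) = √18 ≈ 4.2426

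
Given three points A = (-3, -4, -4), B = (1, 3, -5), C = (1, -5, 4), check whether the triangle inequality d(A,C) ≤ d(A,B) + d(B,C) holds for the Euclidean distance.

d(A,B) = √(4² + 7² + 1²) = √66 ≈ 8.124, d(B,C) = √(0² + 8² + 9²) = √145 ≈ 12.0416, d(A,C) = √(4² + 1² + 8²) = √81 = 9.
d(A,C) = 9 ≤ 8.124 + 12.0416 = 20.1656. Triangle inequality is satisfied.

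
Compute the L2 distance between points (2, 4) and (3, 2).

(Σ|x_i - y_i|^2)^(1/2) = (|2 - 3|^2 + |4 - 2|^2)^(1/2)
= (1^2 + 2^2)^(1/2) = (1 + 4)^(1/2) = (5)^(1/2) ≈ 2.2361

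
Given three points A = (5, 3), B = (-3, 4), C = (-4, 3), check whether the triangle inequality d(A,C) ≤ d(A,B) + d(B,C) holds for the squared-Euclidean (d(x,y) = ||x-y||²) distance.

d(A,B) = 8² + 1² = 65, d(B,C) = 1² + 1² = 2, d(A,C) = 9² + 0² = 81.
d(A,C) = 81 > 65 + 2 = 67. Triangle inequality is VIOLATED. (Squared-Euclidean is not a metric — this is a counterexample.)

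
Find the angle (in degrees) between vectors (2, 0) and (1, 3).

With u = (2, 0), v = (1, 3):
u·v = 2·1 + 0·3 = 2 + 0 = 2.
|u| = √(2² + 0²) = √4, |v| = √(1² + 3²) = √10, so |u||v| = √(4·10) = √40.
cos θ = (u·v)/(|u||v|) = 2/√40 ≈ 0.316228
θ = arccos(0.316228) ≈ 71.57°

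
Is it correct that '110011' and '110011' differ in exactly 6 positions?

Differing positions: none. Hamming distance = 0, so the claim that d_H = 6 is false.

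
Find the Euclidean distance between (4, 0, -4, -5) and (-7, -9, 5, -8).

√(Σ(x_i - y_i)²) = √((4 - (-7))² + (0 - (-9))² + (-4 - 5)² + (-5 - (-8))²)
= √(11² + 9² + (-9)² + 3²) = √(121 + 81 + 81 + 9) = √292 ≈ 17.088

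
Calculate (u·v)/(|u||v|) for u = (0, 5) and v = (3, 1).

With u = (0, 5), v = (3, 1):
u·v = 0·3 + 5·1 = 0 + 5 = 5.
|u| = √(0² + 5²) = √25, |v| = √(3² + 1²) = √10, so |u||v| = √(25·10) = √250.
cos θ = (u·v)/(|u||v|) = 5/√250 ≈ 0.3162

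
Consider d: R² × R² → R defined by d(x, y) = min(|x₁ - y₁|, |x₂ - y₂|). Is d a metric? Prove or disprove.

No. d fails identity of indiscernibles: take x = (5, 0) and y = (5, 5). Then d(x,y) = min(|5 - 5|, |0 - 5|) = min(0, 5) = 0, yet x ≠ y.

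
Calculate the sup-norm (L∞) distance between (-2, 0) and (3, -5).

max(|x_i - y_i|) = max(|-2 - 3|, |0 - (-5)|) = max(5, 5) = 5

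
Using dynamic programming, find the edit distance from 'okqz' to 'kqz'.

Let D[i][j] be the edit distance between the first i characters of 'okqz' and the first j characters of 'kqz', with D[i][0] = i, D[0][j] = j, and D[i][j] = D[i-1][j-1] if the characters match, else 1 + min(D[i-1][j], D[i][j-1], D[i-1][j-1]). Filling the table (rows: prefixes of 'okqz', columns: prefixes of 'kqz'):
     ε  k  q  z
  ε  0  1  2  3
  o  1  1  2  3
  k  2  1  2  3
  q  3  2  1  2
  z  4  3  2  1
The bottom-right entry gives D[4][3] = 1, so no sequence of fewer than 1 edit works. Backtracking through the table gives one optimal edit sequence (1 edit):
  okqz → kqz (del o @1)
Edit distance = 1.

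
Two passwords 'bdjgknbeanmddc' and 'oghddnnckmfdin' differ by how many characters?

Differing positions: 1, 2, 3, 4, 5, 7, 8, 9, 10, 11, 13, 14. Hamming distance = 12.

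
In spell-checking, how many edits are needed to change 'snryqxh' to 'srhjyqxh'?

Let D[i][j] be the edit distance between the first i characters of 'snryqxh' and the first j characters of 'srhjyqxh', with D[i][0] = i, D[0][j] = j, and D[i][j] = D[i-1][j-1] if the characters match, else 1 + min(D[i-1][j], D[i][j-1], D[i-1][j-1]). Filling the table (rows: prefixes of 'snryqxh', columns: prefixes of 'srhjyqxh'):
     ε  s  r  h  j  y  q  x  h
  ε  0  1  2  3  4  5  6  7  8
  s  1  0  1  2  3  4  5  6  7
  n  2  1  1  2  3  4  5  6  7
  r  3  2  1  2  3  4  5  6  7
  y  4  3  2  2  3  3  4  5  6
  q  5  4  3  3  3  4  3  4  5
  x  6  5  4  4  4  4  4  3  4
  h  7  6  5  4  5  5  5  4  3
The bottom-right entry gives D[7][8] = 3, so no sequence of fewer than 3 edits works. Backtracking through the table gives one optimal edit sequence (3 edits):
  snryqxh → srnryqxh (ins r @2)
  srnryqxh → srhryqxh (sub n→h @3)
  srhryqxh → srhjyqxh (sub r→j @4)
Edit distance = 3.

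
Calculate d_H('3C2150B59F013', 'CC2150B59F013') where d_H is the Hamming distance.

Differing positions: 1. Hamming distance = 1.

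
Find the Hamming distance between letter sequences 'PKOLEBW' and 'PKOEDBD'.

Differing positions: 4, 5, 7. Hamming distance = 3.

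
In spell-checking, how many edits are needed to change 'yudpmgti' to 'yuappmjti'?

Let D[i][j] be the edit distance between the first i characters of 'yudpmgti' and the first j characters of 'yuappmjti', with D[i][0] = i, D[0][j] = j, and D[i][j] = D[i-1][j-1] if the characters match, else 1 + min(D[i-1][j], D[i][j-1], D[i-1][j-1]). Filling the table (rows: prefixes of 'yudpmgti', columns: prefixes of 'yuappmjti'):
     ε  y  u  a  p  p  m  j  t  i
  ε  0  1  2  3  4  5  6  7  8  9
  y  1  0  1  2  3  4  5  6  7  8
  u  2  1  0  1  2  3  4  5  6  7
  d  3  2  1  1  2  3  4  5  6  7
  p  4  3  2  2  1  2  3  4  5  6
  m  5  4  3  3  2  2  2  3  4  5
  g  6  5  4  4  3  3  3  3  4  5
  t  7  6  5  5  4  4  4  4  3  4
  i  8  7  6  6  5  5  5  5  4  3
The bottom-right entry gives D[8][9] = 3, so no sequence of fewer than 3 edits works. Backtracking through the table gives one optimal edit sequence (3 edits):
  yudpmgti → yuadpmgti (ins a @3)
  yuadpmgti → yuappmgti (sub d→p @4)
  yuappmgti → yuappmjti (sub g→j @7)
Edit distance = 3.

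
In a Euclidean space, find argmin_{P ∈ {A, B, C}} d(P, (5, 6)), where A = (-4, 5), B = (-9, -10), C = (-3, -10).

Distances: d(A) ≈ 9.0554, d(B) ≈ 21.2603, d(C) ≈ 17.8885. Nearest: A = (-4, 5) with distance 9.0554.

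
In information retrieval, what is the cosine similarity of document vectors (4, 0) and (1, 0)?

With u = (4, 0), v = (1, 0):
u·v = 4·1 + 0·0 = 4 + 0 = 4.
|u| = √(4² + 0²) = √16, |v| = √(1² + 0²) = √1, so |u||v| = √(16·1) = √16 = 4.
cos θ = (u·v)/(|u||v|) = 4/4 = 1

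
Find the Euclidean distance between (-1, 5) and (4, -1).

√(Σ(x_i - y_i)²) = √((-1 - 4)² + (5 - (-1))²)
= √((-5)² + 6²) = √(25 + 36) = √61 ≈ 7.8102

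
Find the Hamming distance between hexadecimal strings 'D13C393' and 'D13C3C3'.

Differing positions: 6. Hamming distance = 1.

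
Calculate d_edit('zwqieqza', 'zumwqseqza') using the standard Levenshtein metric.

Let D[i][j] be the edit distance between the first i characters of 'zwqieqza' and the first j characters of 'zumwqseqza', with D[i][0] = i, D[0][j] = j, and D[i][j] = D[i-1][j-1] if the characters match, else 1 + min(D[i-1][j], D[i][j-1], D[i-1][j-1]). Filling the table (rows: prefixes of 'zwqieqza', columns: prefixes of 'zumwqseqza'):
     ε  z  u  m  w  q  s  e  q  z  a
  ε  0  1  2  3  4  5  6  7  8  9 10
  z  1  0  1  2  3  4  5  6  7  8  9
  w  2  1  1  2  2  3  4  5  6  7  8
  q  3  2  2  2  3  2  3  4  5  6  7
  i  4  3  3  3  3  3  3  4  5  6  7
  e  5  4  4  4  4  4  4  3  4  5  6
  q  6  5  5  5  5  4  5  4  3  4  5
  z  7  6  6  6  6  5  5  5  4  3  4
  a  8  7  7  7  7  6  6  6  5  4  3
The bottom-right entry gives D[8][10] = 3, so no sequence of fewer than 3 edits works. Backtracking through the table gives one optimal edit sequence (3 edits):
  zwqieqza → zuwqieqza (ins u @2)
  zuwqieqza → zumwqieqza (ins m @3)
  zumwqieqza → zumwqseqza (sub i→s @6)
Edit distance = 3.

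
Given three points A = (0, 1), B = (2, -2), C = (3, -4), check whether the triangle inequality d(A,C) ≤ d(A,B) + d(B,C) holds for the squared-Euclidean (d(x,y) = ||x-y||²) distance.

d(A,B) = 2² + 3² = 13, d(B,C) = 1² + 2² = 5, d(A,C) = 3² + 5² = 34.
d(A,C) = 34 > 13 + 5 = 18. Triangle inequality is VIOLATED. (Squared-Euclidean is not a metric — this is a counterexample.)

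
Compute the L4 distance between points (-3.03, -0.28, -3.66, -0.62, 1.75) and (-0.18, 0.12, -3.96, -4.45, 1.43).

(Σ|x_i - y_i|^4)^(1/4) = (|-3.03 - (-0.18)|^4 + |-0.28 - 0.12|^4 + |-3.66 - (-3.96)|^4 + |-0.62 - (-4.45)|^4 + |1.75 - 1.43|^4)^(1/4)
= (2.85^4 + 0.4^4 + 0.3^4 + 3.83^4 + 0.32^4)^(1/4) ≈ (65.975 + 0.0256 + 0.0081 + 215.1766 + 0.0105)^(1/4) = (281.1958)^(1/4) ≈ 4.095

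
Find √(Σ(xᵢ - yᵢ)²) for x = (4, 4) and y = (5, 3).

√(Σ(x_i - y_i)²) = √((4 - 5)² + (4 - 3)²)
= √((-1)² + 1²) = √(1 + 1) = √2 ≈ 1.4142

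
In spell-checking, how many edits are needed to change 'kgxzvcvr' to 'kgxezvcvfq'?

Let D[i][j] be the edit distance between the first i characters of 'kgxzvcvr' and the first j characters of 'kgxezvcvfq', with D[i][0] = i, D[0][j] = j, and D[i][j] = D[i-1][j-1] if the characters match, else 1 + min(D[i-1][j], D[i][j-1], D[i-1][j-1]). Filling the table (rows: prefixes of 'kgxzvcvr', columns: prefixes of 'kgxezvcvfq'):
     ε  k  g  x  e  z  v  c  v  f  q
  ε  0  1  2  3  4  5  6  7  8  9 10
  k  1  0  1  2  3  4  5  6  7  8  9
  g  2  1  0  1  2  3  4  5  6  7  8
  x  3  2  1  0  1  2  3  4  5  6  7
  z  4  3  2  1  1  1  2  3  4  5  6
  v  5  4  3  2  2  2  1  2  3  4  5
  c  6  5  4  3  3  3  2  1  2  3  4
  v  7  6  5  4  4  4  3  2  1  2  3
  r  8  7  6  5  5  5  4  3  2  2  3
The bottom-right entry gives D[8][10] = 3, so no sequence of fewer than 3 edits works. Backtracking through the table gives one optimal edit sequence (3 edits):
  kgxzvcvr → kgxezvcvr (ins e @4)
  kgxezvcvr → kgxezvcvfr (ins f @9)
  kgxezvcvfr → kgxezvcvfq (sub r→q @10)
Edit distance = 3.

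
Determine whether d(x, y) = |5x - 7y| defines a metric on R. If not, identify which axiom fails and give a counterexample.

No. d fails symmetry: d(8, 7) = |5·8 - 7·7| = |-9| = 9, but d(7, 8) = |5·7 - 7·8| = |-21| = 21. Since 9 ≠ 21, d(x,y) ≠ d(y,x) in general.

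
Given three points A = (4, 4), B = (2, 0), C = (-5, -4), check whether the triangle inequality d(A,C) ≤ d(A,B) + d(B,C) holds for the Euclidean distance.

d(A,B) = √(2² + 4²) = √20 ≈ 4.4721, d(B,C) = √(7² + 4²) = √65 ≈ 8.0623, d(A,C) = √(9² + 8²) = √145 ≈ 12.0416.
d(A,C) ≈ 12.0416 ≤ 4.4721 + 8.0623 = 12.5344. Triangle inequality is satisfied.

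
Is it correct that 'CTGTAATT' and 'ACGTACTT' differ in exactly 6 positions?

Differing positions: 1, 2, 6. Hamming distance = 3, so the claim that d_H = 6 is false.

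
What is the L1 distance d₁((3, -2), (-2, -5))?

Σ|x_i - y_i| = |3 - (-2)| + |-2 - (-5)| = 5 + 3 = 8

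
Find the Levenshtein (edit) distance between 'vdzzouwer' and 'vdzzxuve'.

Let D[i][j] be the edit distance between the first i characters of 'vdzzouwer' and the first j characters of 'vdzzxuve', with D[i][0] = i, D[0][j] = j, and D[i][j] = D[i-1][j-1] if the characters match, else 1 + min(D[i-1][j], D[i][j-1], D[i-1][j-1]). Filling the table (rows: prefixes of 'vdzzouwer', columns: prefixes of 'vdzzxuve'):
     ε  v  d  z  z  x  u  v  e
  ε  0  1  2  3  4  5  6  7  8
  v  1  0  1  2  3  4  5  6  7
  d  2  1  0  1  2  3  4  5  6
  z  3  2  1  0  1  2  3  4  5
  z  4  3  2  1  0  1  2  3  4
  o  5  4  3  2  1  1  2  3  4
  u  6  5  4  3  2  2  1  2  3
  w  7  6  5  4  3  3  2  2  3
  e  8  7  6  5  4  4  3  3  2
  r  9  8  7  6  5  5  4  4  3
The bottom-right entry gives D[9][8] = 3, so no sequence of fewer than 3 edits works. Backtracking through the table gives one optimal edit sequence (3 edits):
  vdzzouwer → vdzzxuwer (sub o→x @5)
  vdzzxuwer → vdzzxuver (sub w→v @7)
  vdzzxuver → vdzzxuve (del r @9)
Edit distance = 3.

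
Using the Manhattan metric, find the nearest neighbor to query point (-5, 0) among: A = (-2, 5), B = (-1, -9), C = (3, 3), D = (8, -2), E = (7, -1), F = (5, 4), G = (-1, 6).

Distances: d(A) = 8, d(B) = 13, d(C) = 11, d(D) = 15, d(E) = 13, d(F) = 14, d(G) = 10. Nearest: A = (-2, 5) with distance 8.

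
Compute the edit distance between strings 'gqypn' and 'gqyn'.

Let D[i][j] be the edit distance between the first i characters of 'gqypn' and the first j characters of 'gqyn', with D[i][0] = i, D[0][j] = j, and D[i][j] = D[i-1][j-1] if the characters match, else 1 + min(D[i-1][j], D[i][j-1], D[i-1][j-1]). Filling the table (rows: prefixes of 'gqypn', columns: prefixes of 'gqyn'):
     ε  g  q  y  n
  ε  0  1  2  3  4
  g  1  0  1  2  3
  q  2  1  0  1  2
  y  3  2  1  0  1
  p  4  3  2  1  1
  n  5  4  3  2  1
The bottom-right entry gives D[5][4] = 1, so no sequence of fewer than 1 edit works. Backtracking through the table gives one optimal edit sequence (1 edit):
  gqypn → gqyn (del p @4)
Edit distance = 1.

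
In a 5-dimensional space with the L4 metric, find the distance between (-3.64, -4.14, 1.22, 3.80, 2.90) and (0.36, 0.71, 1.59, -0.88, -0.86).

(Σ|x_i - y_i|^4)^(1/4) = (|-3.64 - 0.36|^4 + |-4.14 - 0.71|^4 + |1.22 - 1.59|^4 + |3.8 - (-0.88)|^4 + |2.9 - (-0.86)|^4)^(1/4)
= (4^4 + 4.85^4 + 0.37^4 + 4.68^4 + 3.76^4)^(1/4) ≈ (256 + 553.308 + 0.0187 + 479.7151 + 199.8717)^(1/4) = (1488.9135)^(1/4) ≈ 6.2118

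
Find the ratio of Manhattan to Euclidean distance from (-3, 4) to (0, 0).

L1 = |-3 - 0| + |4 - 0| = 3 + 4 = 7
L2 = √(3² + 4²) = √25 = 5
L1 ≥ L2 always (equality iff movement is along one axis); L1 > L2 here.
Ratio L1/L2 = 7/5 = 1.4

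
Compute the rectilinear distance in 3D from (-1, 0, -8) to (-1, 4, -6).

Σ|x_i - y_i| = |-1 - (-1)| + |0 - 4| + |-8 - (-6)| = 0 + 4 + 2 = 6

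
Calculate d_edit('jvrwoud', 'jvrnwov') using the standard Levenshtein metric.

Let D[i][j] be the edit distance between the first i characters of 'jvrwoud' and the first j characters of 'jvrnwov', with D[i][0] = i, D[0][j] = j, and D[i][j] = D[i-1][j-1] if the characters match, else 1 + min(D[i-1][j], D[i][j-1], D[i-1][j-1]). Filling the table (rows: prefixes of 'jvrwoud', columns: prefixes of 'jvrnwov'):
     ε  j  v  r  n  w  o  v
  ε  0  1  2  3  4  5  6  7
  j  1  0  1  2  3  4  5  6
  v  2  1  0  1  2  3  4  5
  r  3  2  1  0  1  2  3  4
  w  4  3  2  1  1  1  2  3
  o  5  4  3  2  2  2  1  2
  u  6  5  4  3  3  3  2  2
  d  7  6  5  4  4  4  3  3
The bottom-right entry gives D[7][7] = 3, so no sequence of fewer than 3 edits works. Backtracking through the table gives one optimal edit sequence (3 edits):
  jvrwoud → jvrnwoud (ins n @4)
  jvrnwoud → jvrnwod (del u @7)
  jvrnwod → jvrnwov (sub d→v @7)
Edit distance = 3.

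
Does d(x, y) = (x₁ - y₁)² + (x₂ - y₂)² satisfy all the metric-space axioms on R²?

No. The squared Euclidean distance fails the triangle inequality. Counterexample: x = (0, 0), y = (4, 5), z = (8, 10). d(x,z) = 8² + 10² = 164, but d(x,y) + d(y,z) = (4² + 5²) + (4² + 5²) = 41 + 41 = 82. Since 164 > 82, the triangle inequality is violated. (Note: √d, the ordinary Euclidean distance, IS a metric.)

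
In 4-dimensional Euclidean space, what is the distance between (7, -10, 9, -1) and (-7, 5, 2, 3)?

√(Σ(x_i - y_i)²) = √((7 - (-7))² + (-10 - 5)² + (9 - 2)² + (-1 - 3)²)
= √(14² + (-15)² + 7² + (-4)²) = √(196 + 225 + 49 + 16) = √486 ≈ 22.0454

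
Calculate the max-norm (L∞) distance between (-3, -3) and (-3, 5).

max(|x_i - y_i|) = max(|-3 - (-3)|, |-3 - 5|) = max(0, 8) = 8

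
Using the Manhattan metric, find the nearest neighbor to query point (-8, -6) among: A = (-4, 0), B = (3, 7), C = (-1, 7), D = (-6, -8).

Distances: d(A) = 10, d(B) = 24, d(C) = 20, d(D) = 4. Nearest: D = (-6, -8) with distance 4.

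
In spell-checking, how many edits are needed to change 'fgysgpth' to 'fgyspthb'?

Let D[i][j] be the edit distance between the first i characters of 'fgysgpth' and the first j characters of 'fgyspthb', with D[i][0] = i, D[0][j] = j, and D[i][j] = D[i-1][j-1] if the characters match, else 1 + min(D[i-1][j], D[i][j-1], D[i-1][j-1]). Filling the table (rows: prefixes of 'fgysgpth', columns: prefixes of 'fgyspthb'):
     ε  f  g  y  s  p  t  h  b
  ε  0  1  2  3  4  5  6  7  8
  f  1  0  1  2  3  4  5  6  7
  g  2  1  0  1  2  3  4  5  6
  y  3  2  1  0  1  2  3  4  5
  s  4  3  2  1  0  1  2  3  4
  g  5  4  3  2  1  1  2  3  4
  p  6  5  4  3  2  1  2  3  4
  t  7  6  5  4  3  2  1  2  3
  h  8  7  6  5  4  3  2  1  2
The bottom-right entry gives D[8][8] = 2, so no sequence of fewer than 2 edits works. Backtracking through the table gives one optimal edit sequence (2 edits):
  fgysgpth → fgyspth (del g @5)
  fgyspth → fgyspthb (ins b @8)
Edit distance = 2.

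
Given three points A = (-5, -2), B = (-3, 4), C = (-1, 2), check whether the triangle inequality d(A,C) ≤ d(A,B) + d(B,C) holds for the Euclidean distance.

d(A,B) = √(2² + 6²) = √40 ≈ 6.3246, d(B,C) = √(2² + 2²) = √8 ≈ 2.8284, d(A,C) = √(4² + 4²) = √32 ≈ 5.6569.
d(A,C) ≈ 5.6569 ≤ 6.3246 + 2.8284 = 9.153. Triangle inequality is satisfied.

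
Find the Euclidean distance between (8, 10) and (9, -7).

√(Σ(x_i - y_i)²) = √((8 - 9)² + (10 - (-7))²)
= √((-1)² + 17²) = √(1 + 289) = √290 ≈ 17.0294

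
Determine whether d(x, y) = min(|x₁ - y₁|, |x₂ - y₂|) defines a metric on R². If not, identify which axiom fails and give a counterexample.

No. d fails identity of indiscernibles: take x = (-1, 0) and y = (-1, 6). Then d(x,y) = min(|-1 - (-1)|, |0 - 6|) = min(0, 6) = 0, yet x ≠ y.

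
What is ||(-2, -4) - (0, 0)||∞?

max(|x_i - y_i|) = max(|-2 - 0|, |-4 - 0|) = max(2, 4) = 4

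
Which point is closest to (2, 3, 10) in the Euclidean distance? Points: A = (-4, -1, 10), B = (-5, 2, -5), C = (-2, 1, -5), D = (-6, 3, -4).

Distances: d(A) ≈ 7.2111, d(B) ≈ 16.5831, d(C) ≈ 15.6525, d(D) ≈ 16.1245. Nearest: A = (-4, -1, 10) with distance 7.2111.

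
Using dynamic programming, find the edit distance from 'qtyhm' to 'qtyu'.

Let D[i][j] be the edit distance between the first i characters of 'qtyhm' and the first j characters of 'qtyu', with D[i][0] = i, D[0][j] = j, and D[i][j] = D[i-1][j-1] if the characters match, else 1 + min(D[i-1][j], D[i][j-1], D[i-1][j-1]). Filling the table (rows: prefixes of 'qtyhm', columns: prefixes of 'qtyu'):
     ε  q  t  y  u
  ε  0  1  2  3  4
  q  1  0  1  2  3
  t  2  1  0  1  2
  y  3  2  1  0  1
  h  4  3  2  1  1
  m  5  4  3  2  2
The bottom-right entry gives D[5][4] = 2, so no sequence of fewer than 2 edits works. Backtracking through the table gives one optimal edit sequence (2 edits):
  qtyhm → qtym (del h @4)
  qtym → qtyu (sub m→u @4)
Edit distance = 2.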